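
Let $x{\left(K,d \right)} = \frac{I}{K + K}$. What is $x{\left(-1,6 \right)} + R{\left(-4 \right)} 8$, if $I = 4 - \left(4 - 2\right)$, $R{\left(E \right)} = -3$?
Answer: $-25$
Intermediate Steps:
$I = 2$ ($I = 4 - \left(4 - 2\right) = 4 - 2 = 2$)
$x{\left(K,d \right)} = \frac{1}{K}$ ($x{\left(K,d \right)} = \frac{2}{K + K} = \frac{2}{2 K} = 2 \frac{1}{2 K} = \frac{1}{K}$)
$x{\left(-1,6 \right)} + R{\left(-4 \right)} 8 = \frac{1}{-1} - 24 = -1 - 24 = -25$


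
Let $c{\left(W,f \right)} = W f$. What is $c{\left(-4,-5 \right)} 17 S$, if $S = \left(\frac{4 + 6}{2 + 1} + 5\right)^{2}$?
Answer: $\frac{212500}{9} \approx 23611.0$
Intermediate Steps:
$S = \frac{625}{9}$ ($S = \left(\frac{10}{3} + 5\right)^{2} = \left(\frac{25}{3}\right)^{2} = \frac{625}{9} \approx 69.444$)
$c{\left(-4,-5 \right)} 17 S = \left(-4\right) \left(-5\right) 17 \cdot \frac{625}{9} = 20 \cdot 17 \cdot \frac{625}{9} = 340 \cdot \frac{625}{9} = \frac{212500}{9}$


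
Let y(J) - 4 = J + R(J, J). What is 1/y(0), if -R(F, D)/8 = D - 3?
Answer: 1/28 ≈ 0.035714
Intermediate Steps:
R(F, D) = 24 - 8*D (R(F, D) = -8*(D - 3) = -8*(-3 + D) = 24 - 8*D)
y(J) = 28 - 7*J (y(J) = 4 + (J + (24 - 8*J)) = 4 + (24 - 7*J) = 28 - 7*J)
1/y(0) = 1/(28 - 7*0) = 1/(28 + 0) = 1/28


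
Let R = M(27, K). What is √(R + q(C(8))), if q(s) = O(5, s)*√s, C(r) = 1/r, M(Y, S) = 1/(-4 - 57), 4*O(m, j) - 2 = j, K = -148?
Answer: √(-15616 + 126514*√2)/976 ≈ 0.41404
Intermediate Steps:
O(m, j) = ½ + j/4
M(Y, S) = -1/61 (M(Y, S) = 1/(-61) = -1/61)
R = -1/61 ≈ -0.016393
q(s) = √s*(½ + s/4) (q(s) = (½ + s/4)*√s = √s*(½ + s/4))
√(R + q(C(8))) = √(-1/61 + √(1/8)*(2 + 1/8)/4) = √(-1/61 + √(⅛)*(2 + ⅛)/4) = √(-1/61 + (¼)*(√2/4)*(17/8)) = √(-1/61 + 17*√2/128)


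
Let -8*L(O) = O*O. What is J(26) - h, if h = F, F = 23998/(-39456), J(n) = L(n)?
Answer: -1655017/19728 ≈ -83.892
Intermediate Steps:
L(O) = -O**2/8 (L(O) = -O*O/8 = -O**2/8)
J(n) = -n**2/8
F = -11999/19728 (F = 23998*(-1/39456) = -11999/19728 ≈ -0.60822)
h = -11999/19728 ≈ -0.60822
J(26) - h = -1/8*26**2 - 1*(-11999/19728) = -1/8*676 + 11999/19728 = -169/2 + 11999/19728 = -1655017/19728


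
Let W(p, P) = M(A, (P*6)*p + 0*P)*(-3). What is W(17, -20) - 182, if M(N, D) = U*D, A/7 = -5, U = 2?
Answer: 12058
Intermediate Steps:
A = -35 (A = 7*(-5) = -35)
M(N, D) = 2*D
W(p, P) = -36*P*p (W(p, P) = (2*((P*6)*p + 0*P))*(-3) = (2*((6*P)*p + 0))*(-3) = (2*(6*P*p + 0))*(-3) = (2*(6*P*p))*(-3) = (12*P*p)*(-3) = -36*P*p)
W(17, -20) - 182 = -36*(-20)*17 - 182 = 12240 - 182 = 12058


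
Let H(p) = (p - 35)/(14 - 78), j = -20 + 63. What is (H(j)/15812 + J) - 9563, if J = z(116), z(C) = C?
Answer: -1195007713/126496 ≈ -9447.0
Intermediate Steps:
j = 43
J = 116
H(p) = 35/64 - p/64 (H(p) = (-35 + p)/(-64) = (-35 + p)*(-1/64) = 35/64 - p/64)
(H(j)/15812 + J) - 9563 = ((35/64 - 1/64*43)/15812 + 116) - 9563 = ((35/64 - 43/64)*(1/15812) + 116) - 9563 = (-⅛*1/15812 + 116) - 9563 = (-1/126496 + 116) - 9563 = 14673535/126496 - 9563 = -1195007713/126496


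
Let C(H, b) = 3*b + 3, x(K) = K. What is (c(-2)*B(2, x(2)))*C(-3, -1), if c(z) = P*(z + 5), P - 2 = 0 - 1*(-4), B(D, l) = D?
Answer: 0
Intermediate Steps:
P = 6 (P = 2 + (0 - 1*(-4)) = 2 + (0 + 4) = 2 + 4 = 6)
C(H, b) = 3 + 3*b
c(z) = 30 + 6*z (c(z) = 6*(z + 5) = 6*(5 + z) = 30 + 6*z)
(c(-2)*B(2, x(2)))*C(-3, -1) = ((30 + 6*(-2))*2)*(3 + 3*(-1)) = ((30 - 12)*2)*(3 - 3) = (18*2)*0 = 36*0 = 0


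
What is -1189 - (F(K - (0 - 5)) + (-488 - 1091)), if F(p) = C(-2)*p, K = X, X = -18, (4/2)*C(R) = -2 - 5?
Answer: 689/2 ≈ 344.50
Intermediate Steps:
C(R) = -7/2 (C(R) = (-2 - 5)/2 = (½)*(-7) = -7/2)
K = -18
F(p) = -7*p/2
-1189 - (F(K - (0 - 5)) + (-488 - 1091)) = -1189 - (-7*(-18 - (0 - 5))/2 + (-488 - 1091)) = -1189 - (-7*(-18 - 1*(-5))/2 - 1579) = -1189 - (-7*(-18 + 5)/2 - 1579) = -1189 - (-7/2*(-13) - 1579) = -1189 - (91/2 - 1579) = -1189 - 1*(-3067/2) = -1189 + 3067/2 = 689/2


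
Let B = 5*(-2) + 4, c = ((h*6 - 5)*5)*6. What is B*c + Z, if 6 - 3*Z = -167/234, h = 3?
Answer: -1641109/702 ≈ -2337.8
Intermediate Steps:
c = 390 (c = ((3*6 - 5)*5)*6 = ((18 - 5)*5)*6 = (13*5)*6 = 65*6 = 390)
B = -6 (B = -10 + 4 = -6)
Z = 1571/702 (Z = 2 - (-167)/(3*234) = 2 - ⅓*(-167/234) = 2 + 167/702 = 1571/702 ≈ 2.2379)
B*c + Z = -6*390 + 1571/702 = -2340 + 1571/702 = -1641109/702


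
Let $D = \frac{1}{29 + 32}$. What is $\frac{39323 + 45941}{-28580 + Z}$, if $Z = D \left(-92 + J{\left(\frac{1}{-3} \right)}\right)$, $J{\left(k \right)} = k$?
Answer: $- \frac{15603312}{5230417} \approx -2.9832$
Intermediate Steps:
$D = \frac{1}{61} \approx 0.016393$
$Z = - \frac{277}{183}$ ($Z = \frac{-92 + \frac{1}{-3}}{61} = \frac{-92 - \frac{1}{3}}{61} = \frac{1}{61} \left(- \frac{277}{3}\right) = - \frac{277}{183} \approx -1.5137$)
$\frac{39323 + 45941}{-28580 + Z} = \frac{39323 + 45941}{-28580 - \frac{277}{183}} = \frac{85264}{- \frac{5230417}{183}} = 85264 \left(- \frac{183}{5230417}\right) = - \frac{15603312}{5230417}$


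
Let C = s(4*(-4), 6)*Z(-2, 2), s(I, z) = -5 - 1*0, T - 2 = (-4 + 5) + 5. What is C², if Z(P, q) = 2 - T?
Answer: 900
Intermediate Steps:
T = 8 (T = 2 + ((-4 + 5) + 5) = 2 + (1 + 5) = 2 + 6 = 8)
Z(P, q) = -6 (Z(P, q) = 2 - 1*8 = 2 - 8 = -6)
s(I, z) = -5 (s(I, z) = -5 + 0 = -5)
C = 30 (C = -5*(-6) = 30)
C² = 30² = 900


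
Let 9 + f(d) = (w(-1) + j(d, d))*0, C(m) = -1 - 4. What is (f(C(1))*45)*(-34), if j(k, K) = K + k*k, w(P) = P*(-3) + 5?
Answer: 13770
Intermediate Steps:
w(P) = 5 - 3*P (w(P) = -3*P + 5 = 5 - 3*P)
C(m) = -5
j(k, K) = K + k**2
f(d) = -9 (f(d) = -9 + ((5 - 3*(-1)) + (d + d**2))*0 = -9 + ((5 + 3) + (d + d**2))*0 = -9 + (8 + (d + d**2))*0 = -9 + (8 + d + d**2)*0 = -9 + 0 = -9)
(f(C(1))*45)*(-34) = -9*45*(-34) = -405*(-34) = 13770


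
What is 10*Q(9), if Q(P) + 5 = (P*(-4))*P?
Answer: -3290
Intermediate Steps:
Q(P) = -5 - 4*P² (Q(P) = -5 + (P*(-4))*P = -5 + (-4*P)*P = -5 - 4*P²)
10*Q(9) = 10*(-5 - 4*9²) = 10*(-5 - 4*81) = 10*(-5 - 324) = 10*(-329) = -3290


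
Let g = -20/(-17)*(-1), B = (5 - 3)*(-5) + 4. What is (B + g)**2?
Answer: 14884/289 ≈ 51.502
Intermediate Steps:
B = -6 (B = 2*(-5) + 4 = -10 + 4 = -6)
g = -20/17 (g = -20*(-1/17)*(-1) = (20/17)*(-1) = -20/17 ≈ -1.1765)
(B + g)**2 = (-6 - 20/17)**2 = (-122/17)**2 = 14884/289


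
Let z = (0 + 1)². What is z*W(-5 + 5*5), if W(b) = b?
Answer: 20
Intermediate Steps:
z = 1 (z = 1² = 1)
z*W(-5 + 5*5) = 1*(-5 + 5*5) = 1*(-5 + 25) = 1*20 = 20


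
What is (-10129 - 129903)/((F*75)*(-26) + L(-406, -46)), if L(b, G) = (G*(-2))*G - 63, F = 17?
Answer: 140032/37445 ≈ 3.7397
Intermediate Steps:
L(b, G) = -63 - 2*G² (L(b, G) = (-2*G)*G - 63 = -2*G² - 63 = -63 - 2*G²)
(-10129 - 129903)/((F*75)*(-26) + L(-406, -46)) = (-10129 - 129903)/((17*75)*(-26) + (-63 - 2*(-46)²)) = -140032/(1275*(-26) + (-63 - 2*2116)) = -140032/(-33150 + (-63 - 4232)) = -140032/(-33150 - 4295) = -140032/(-37445) = -140032*(-1/37445) = 140032/37445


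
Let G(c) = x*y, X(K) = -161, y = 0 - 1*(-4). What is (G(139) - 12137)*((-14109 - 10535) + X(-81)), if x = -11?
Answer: 302149705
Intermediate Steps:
y = 4 (y = 0 + 4 = 4)
G(c) = -44 (G(c) = -11*4 = -44)
(G(139) - 12137)*((-14109 - 10535) + X(-81)) = (-44 - 12137)*((-14109 - 10535) - 161) = -12181*(-24644 - 161) = -12181*(-24805) = 302149705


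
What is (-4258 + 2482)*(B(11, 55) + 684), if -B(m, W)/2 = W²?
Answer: 9530016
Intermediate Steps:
B(m, W) = -2*W²
(-4258 + 2482)*(B(11, 55) + 684) = (-4258 + 2482)*(-2*55² + 684) = -1776*(-2*3025 + 684) = -1776*(-6050 + 684) = -1776*(-5366) = 9530016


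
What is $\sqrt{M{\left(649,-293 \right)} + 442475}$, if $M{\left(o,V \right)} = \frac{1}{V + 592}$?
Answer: $\frac{\sqrt{39557707774}}{299} \approx 665.19$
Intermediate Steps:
$M{\left(o,V \right)} = \frac{1}{592 + V}$
$\sqrt{M{\left(649,-293 \right)} + 442475} = \sqrt{\frac{1}{592 - 293} + 442475} = \sqrt{\frac{1}{299} + 442475} = \sqrt{\frac{132300026}{299}} = \frac{\sqrt{39557707774}}{299}$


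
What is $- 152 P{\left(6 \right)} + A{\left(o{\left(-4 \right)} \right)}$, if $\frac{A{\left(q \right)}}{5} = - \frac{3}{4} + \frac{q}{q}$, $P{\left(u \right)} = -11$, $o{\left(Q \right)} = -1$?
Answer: $\frac{6693}{4} \approx 1673.3$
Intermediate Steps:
$A{\left(q \right)} = \frac{5}{4}$ ($A{\left(q \right)} = 5 \left(- \frac{3}{4} + \frac{q}{q}\right) = 5 \left(\left(-3\right) \frac{1}{4} + 1\right) = 5 \left(- \frac{3}{4} + 1\right) = 5 \cdot \frac{1}{4} = \frac{5}{4}$)
$- 152 P{\left(6 \right)} + A{\left(o{\left(-4 \right)} \right)} = \left(-152\right) \left(-11\right) + \frac{5}{4} = 1672 + \frac{5}{4} = \frac{6693}{4}$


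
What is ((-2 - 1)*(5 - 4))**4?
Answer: 81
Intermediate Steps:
((-2 - 1)*(5 - 4))**4 = (-3*1)**4 = (-3)**4 = 81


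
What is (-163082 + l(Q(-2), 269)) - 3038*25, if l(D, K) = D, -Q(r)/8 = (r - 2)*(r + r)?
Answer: -239160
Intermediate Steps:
Q(r) = -16*r*(-2 + r) (Q(r) = -8*(r - 2)*(r + r) = -8*(-2 + r)*2*r = -16*r*(-2 + r))
(-163082 + l(Q(-2), 269)) - 3038*25 = (-163082 + 16*(-2)*(2 - 1*(-2))) - 3038*25 = (-163082 + 16*(-2)*(2 + 2)) - 75950 = (-163082 + 16*(-2)*4) - 75950 = (-163082 - 128) - 75950 = -163210 - 75950 = -239160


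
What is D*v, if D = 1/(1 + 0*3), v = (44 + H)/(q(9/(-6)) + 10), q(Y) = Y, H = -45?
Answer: -2/17 ≈ -0.11765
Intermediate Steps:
v = -2/17 (v = (44 - 45)/(9/(-6) + 10) = -1/(9*(-⅙) + 10) = -1/(-3/2 + 10) = -1/17/2 = -1*2/17 = -2/17 ≈ -0.11765)
D = 1 (D = 1/(1 + 0) = 1/1 = 1)
D*v = 1*(-2/17) = -2/17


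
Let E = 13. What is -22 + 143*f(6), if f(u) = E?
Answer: 1837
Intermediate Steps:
f(u) = 13
-22 + 143*f(6) = -22 + 143*13 = -22 + 1859 = 1837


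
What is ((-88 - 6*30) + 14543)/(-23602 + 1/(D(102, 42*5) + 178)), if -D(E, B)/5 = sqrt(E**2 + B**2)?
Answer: -398586925718/659015668939 + 1142*sqrt(1514)/1977047006817 ≈ -0.60482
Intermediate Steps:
D(E, B) = -5*sqrt(B**2 + E**2) (D(E, B) = -5*sqrt(E**2 + B**2) = -5*sqrt(B**2 + E**2))
((-88 - 6*30) + 14543)/(-23602 + 1/(D(102, 42*5) + 178)) = ((-88 - 6*30) + 14543)/(-23602 + 1/(-5*sqrt((42*5)**2 + 102**2) + 178)) = ((-88 - 180) + 14543)/(-23602 + 1/(-5*sqrt(210**2 + 10404) + 178)) = (-268 + 14543)/(-23602 + 1/(-5*sqrt(44100 + 10404) + 178)) = 14275/(-23602 + 1/(-30*sqrt(1514) + 178)) = 14275/(-23602 + 1/(178 - 30*sqrt(1514)))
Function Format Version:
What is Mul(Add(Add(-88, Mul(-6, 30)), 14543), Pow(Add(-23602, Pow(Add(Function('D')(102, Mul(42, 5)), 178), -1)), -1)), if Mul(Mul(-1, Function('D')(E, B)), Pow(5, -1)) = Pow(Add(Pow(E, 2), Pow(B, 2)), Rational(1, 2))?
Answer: Add(Rational(-398586925718, 659015668939), Mul(Rational(1142, 1977047006817), Pow(1514, Rational(1, 2)))) ≈ -0.60482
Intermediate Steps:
Function('D')(E, B) = Mul(-5, Pow(Add(Pow(B, 2), Pow(E, 2)), Rational(1, 2))) (Function('D')(E, B) = Mul(-5, Pow(Add(Pow(E, 2), Pow(B, 2)), Rational(1, 2))) = Mul(-5, Pow(Add(Pow(B, 2), Pow(E, 2)), Rational(1, 2))))
Mul(Add(Add(-88, Mul(-6, 30)), 14543), Pow(Add(-23602, Pow(Add(Function('D')(102, Mul(42, 5)), 178), -1)), -1)) = Mul(Add(Add(-88, Mul(-6, 30)), 14543), Pow(Add(-23602, Pow(Add(Mul(-5, Pow(Add(Pow(Mul(42, 5), 2), Pow(102, 2)), Rational(1, 2))), 178), -1)), -1)) = Mul(Add(Add(-88, -180), 14543), Pow(Add(-23602, Pow(Add(Mul(-5, Pow(Add(Pow(210, 2), 10404), Rational(1, 2))), 178), -1)), -1)) = Mul(Add(-268, 14543), Pow(Add(-23602, Pow(Add(Mul(-5, Pow(Add(44100, 10404), Rational(1, 2))), 178), -1)), -1)) = Mul(14275, Pow(Add(-23602, Pow(Add(Mul(-5, Pow(54504, Rational(1, 2))), 178), -1)), -1)) = Mul(14275, Pow(Add(-23602, Pow(Add(Mul(-5, Mul(6, Pow(1514, Rational(1, 2)))), 178), -1)), -1)) = Mul(14275, Pow(Add(-23602, Pow(Add(Mul(-30, Pow(1514, Rational(1, 2))), 178), -1)), -1)) = Mul(14275, Pow(Add(-23602, Pow(Add(178, Mul(-30, Pow(1514, Rational(1, 2)))), -1)), -1))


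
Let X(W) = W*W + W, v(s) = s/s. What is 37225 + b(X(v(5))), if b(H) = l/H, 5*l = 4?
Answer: 186127/5 ≈ 37225.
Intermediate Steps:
v(s) = 1
X(W) = W + W² (X(W) = W² + W = W + W²)
l = ⅘ (l = (⅕)*4 = ⅘ ≈ 0.80000)
b(H) = 4/(5*H)
37225 + b(X(v(5))) = 37225 + 4/(5*((1*(1 + 1)))) = 37225 + 4/(5*((1*2))) = 37225 + (⅘)/2 = 37225 + (⅘)*(½) = 37225 + ⅖ = 186127/5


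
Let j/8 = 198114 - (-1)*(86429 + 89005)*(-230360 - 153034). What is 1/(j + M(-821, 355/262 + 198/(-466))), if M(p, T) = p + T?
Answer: -61046/32847702485794565 ≈ -1.8585e-12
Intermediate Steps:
M(p, T) = T + p
j = -538081159056 (j = 8*(198114 - (-1)*(86429 + 89005)*(-230360 - 153034)) = 8*(198114 - (-1)*175434*(-383394)) = 8*(198114 - (-1)*(-67260342996)) = 8*(198114 - 1*67260342996) = 8*(198114 - 67260342996) = 8*(-67260144882) = -538081159056)
1/(j + M(-821, 355/262 + 198/(-466))) = 1/(-538081159056 + ((355/262 + 198/(-466)) - 821)) = 1/(-538081159056 + ((355*(1/262) + 198*(-1/466)) - 821)) = 1/(-538081159056 + ((355/262 - 99/233) - 821)) = 1/(-538081159056 + (56777/61046 - 821)) = 1/(-538081159056 - 50061989/61046) = 1/(-32847702485794565/61046) = -61046/32847702485794565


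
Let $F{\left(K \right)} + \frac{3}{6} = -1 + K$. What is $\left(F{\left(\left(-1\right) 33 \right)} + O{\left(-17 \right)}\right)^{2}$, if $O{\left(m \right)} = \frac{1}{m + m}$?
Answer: $\frac{344569}{289} \approx 1192.3$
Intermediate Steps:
$F{\left(K \right)} = - \frac{3}{2} + K$ ($F{\left(K \right)} = - \frac{1}{2} + \left(-1 + K\right) = - \frac{3}{2} + K$)
$O{\left(m \right)} = \frac{1}{2 m}$
$\left(F{\left(\left(-1\right) 33 \right)} + O{\left(-17 \right)}\right)^{2} = \left(\left(- \frac{3}{2} - 33\right) + \frac{1}{2 \left(-17\right)}\right)^{2} = \left(\left(- \frac{3}{2} - 33\right) + \frac{1}{2} \left(- \frac{1}{17}\right)\right)^{2} = \left(- \frac{69}{2} - \frac{1}{34}\right)^{2} = \left(- \frac{587}{17}\right)^{2} = \frac{344569}{289}$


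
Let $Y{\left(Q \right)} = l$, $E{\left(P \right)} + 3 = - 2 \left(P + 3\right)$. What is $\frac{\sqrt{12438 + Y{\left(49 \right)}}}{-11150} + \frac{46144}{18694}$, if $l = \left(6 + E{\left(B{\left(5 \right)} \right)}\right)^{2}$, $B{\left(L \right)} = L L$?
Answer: $\frac{23072}{9347} - \frac{\sqrt{15247}}{11150} \approx 2.4573$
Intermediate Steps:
$B{\left(L \right)} = L^{2}$
$E{\left(P \right)} = -9 - 2 P$ ($E{\left(P \right)} = -3 - 2 \left(P + 3\right) = -3 - 2 \left(3 + P\right) = -3 - \left(6 + 2 P\right) = -9 - 2 P$)
$l = 2809$ ($l = \left(6 - \left(9 + 2 \cdot 5^{2}\right)\right)^{2} = \left(6 - 59\right)^{2} = \left(-53\right)^{2} = 2809$)
$Y{\left(Q \right)} = 2809$
$\frac{\sqrt{12438 + Y{\left(49 \right)}}}{-11150} + \frac{46144}{18694} = \frac{\sqrt{12438 + 2809}}{-11150} + \frac{46144}{18694} = \sqrt{15247} \left(- \frac{1}{11150}\right) + 46144 \cdot \frac{1}{18694} = - \frac{\sqrt{15247}}{11150} + \frac{23072}{9347} = \frac{23072}{9347} - \frac{\sqrt{15247}}{11150}$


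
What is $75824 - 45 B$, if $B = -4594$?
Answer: $282554$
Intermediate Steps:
$75824 - 45 B = 75824 - 45 \left(-4594\right) = 75824 - -206730 = 75824 + 206730 = 282554$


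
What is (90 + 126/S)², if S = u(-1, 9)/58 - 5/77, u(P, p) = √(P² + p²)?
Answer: 5380504911103788/4490742169 + 479929497810840*√82/4490742169 ≈ 2.1659e+6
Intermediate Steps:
S = -5/77 + √82/58 (S = √((-1)² + 9²)/58 - 5/77 = √(1 + 81)*(1/58) - 5*1/77 = √82*(1/58) - 5/77 = √82/58 - 5/77 = -5/77 + √82/58 ≈ 0.091192)
(90 + 126/S)² = (90 + 126/(-5/77 + √82/58))²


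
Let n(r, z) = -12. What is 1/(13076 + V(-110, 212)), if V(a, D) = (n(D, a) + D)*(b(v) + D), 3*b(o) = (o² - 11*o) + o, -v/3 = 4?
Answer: 1/73076 ≈ 1.3684e-5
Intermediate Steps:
v = -12 (v = -3*4 = -12)
b(o) = -10*o/3 + o²/3 (b(o) = ((o² - 11*o) + o)/3 = (o² - 10*o)/3 = -10*o/3 + o²/3)
V(a, D) = (-12 + D)*(88 + D) (V(a, D) = (-12 + D)*((⅓)*(-12)*(-10 - 12) + D) = (-12 + D)*((⅓)*(-12)*(-22) + D) = (-12 + D)*(88 + D))
1/(13076 + V(-110, 212)) = 1/(13076 + (-1056 + 212² + 76*212)) = 1/(13076 + (-1056 + 44944 + 16112)) = 1/(13076 + 60000) = 1/73076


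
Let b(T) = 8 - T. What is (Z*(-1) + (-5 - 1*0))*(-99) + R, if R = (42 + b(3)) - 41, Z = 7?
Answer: 1194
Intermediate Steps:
R = 6 (R = (42 + (8 - 1*3)) - 41 = (42 + (8 - 3)) - 41 = (42 + 5) - 41 = 47 - 41 = 6)
(Z*(-1) + (-5 - 1*0))*(-99) + R = (7*(-1) + (-5 - 1*0))*(-99) + 6 = (-7 + (-5 + 0))*(-99) + 6 = (-7 - 5)*(-99) + 6 = -12*(-99) + 6 = 1188 + 6 = 1194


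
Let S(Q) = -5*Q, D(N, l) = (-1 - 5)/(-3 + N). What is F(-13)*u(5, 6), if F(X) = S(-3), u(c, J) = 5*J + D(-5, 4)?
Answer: 1845/4 ≈ 461.25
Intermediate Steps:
D(N, l) = -6/(-3 + N)
u(c, J) = 3/4 + 5*J (u(c, J) = 5*J - 6/(-3 - 5) = 5*J - 6/(-8) = 5*J - 6*(-1/8) = 5*J + 3/4 = 3/4 + 5*J)
F(X) = 15 (F(X) = -5*(-3) = 15)
F(-13)*u(5, 6) = 15*(3/4 + 5*6) = 15*(3/4 + 30) = 15*(123/4) = 1845/4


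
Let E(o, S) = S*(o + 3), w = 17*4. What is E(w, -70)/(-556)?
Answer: 2485/278 ≈ 8.9388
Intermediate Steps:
w = 68
E(o, S) = S*(3 + o)
E(w, -70)/(-556) = -70*(3 + 68)/(-556) = -70*71*(-1/556) = -4970*(-1/556) = 2485/278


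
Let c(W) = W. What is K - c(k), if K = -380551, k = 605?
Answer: -381156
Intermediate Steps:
K - c(k) = -380551 - 1*605 = -380551 - 605 = -381156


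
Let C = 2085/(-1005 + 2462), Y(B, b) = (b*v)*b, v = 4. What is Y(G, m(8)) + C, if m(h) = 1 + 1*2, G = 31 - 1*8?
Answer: 54537/1457 ≈ 37.431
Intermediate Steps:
G = 23 (G = 31 - 8 = 23)
m(h) = 3 (m(h) = 1 + 2 = 3)
Y(B, b) = 4*b**2 (Y(B, b) = (b*4)*b = (4*b)*b = 4*b**2)
C = 2085/1457 ≈ 1.4310
Y(G, m(8)) + C = 4*3**2 + 2085/1457 = 4*9 + 2085/1457 = 36 + 2085/1457 = 54537/1457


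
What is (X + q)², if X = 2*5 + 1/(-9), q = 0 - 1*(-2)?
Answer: 11449/81 ≈ 141.35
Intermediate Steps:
q = 2 (q = 0 + 2 = 2)
X = 89/9 (X = 10 - ⅑ = 89/9 ≈ 9.8889)
(X + q)² = (89/9 + 2)² = (107/9)² = 11449/81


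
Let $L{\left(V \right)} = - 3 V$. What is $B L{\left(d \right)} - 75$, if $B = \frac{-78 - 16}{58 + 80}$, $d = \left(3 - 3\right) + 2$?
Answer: $- \frac{1631}{23} \approx -70.913$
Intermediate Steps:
$d = 2$ ($d = 0 + 2 = 2$)
$B = - \frac{47}{69}$ ($B = - \frac{94}{138} = \left(-94\right) \frac{1}{138} = - \frac{47}{69} \approx -0.68116$)
$B L{\left(d \right)} - 75 = - \frac{47 \left(\left(-3\right) 2\right)}{69} - 75 = \left(- \frac{47}{69}\right) \left(-6\right) - 75 = \frac{94}{23} - 75 = - \frac{1631}{23}$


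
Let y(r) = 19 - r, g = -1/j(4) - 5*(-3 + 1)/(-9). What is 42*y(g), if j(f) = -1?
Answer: 2408/3 ≈ 802.67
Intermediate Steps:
g = -⅑ (g = -1/(-1) - 5*(-3 + 1)/(-9) = -1*(-1) - 5*(-2)*(-⅑) = 1 + 10*(-⅑) = 1 - 10/9 = -⅑ ≈ -0.11111)
42*y(g) = 42*(19 - 1*(-⅑)) = 42*(19 + ⅑) = 42*(172/9) = 2408/3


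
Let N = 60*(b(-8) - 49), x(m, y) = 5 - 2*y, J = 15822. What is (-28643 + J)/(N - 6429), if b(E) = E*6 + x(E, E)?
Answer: 12821/10989 ≈ 1.1667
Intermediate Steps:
b(E) = 5 + 4*E (b(E) = E*6 + (5 - 2*E) = 6*E + (5 - 2*E) = 5 + 4*E)
N = -4560 (N = 60*((5 + 4*(-8)) - 49) = 60*((5 - 32) - 49) = 60*(-27 - 49) = 60*(-76) = -4560)
(-28643 + J)/(N - 6429) = (-28643 + 15822)/(-4560 - 6429) = -12821/(-10989) = -12821*(-1/10989) = 12821/10989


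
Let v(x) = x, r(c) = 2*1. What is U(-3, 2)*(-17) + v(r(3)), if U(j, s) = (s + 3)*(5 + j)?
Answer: -168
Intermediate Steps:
r(c) = 2
U(j, s) = (3 + s)*(5 + j)
U(-3, 2)*(-17) + v(r(3)) = (15 + 3*(-3) + 5*2 - 3*2)*(-17) + 2 = (15 - 9 + 10 - 6)*(-17) + 2 = 10*(-17) + 2 = -170 + 2 = -168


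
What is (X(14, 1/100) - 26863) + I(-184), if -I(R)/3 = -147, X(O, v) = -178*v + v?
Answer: -2642377/100 ≈ -26424.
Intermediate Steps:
X(O, v) = -177*v
I(R) = 441 (I(R) = -3*(-147) = 441)
(X(14, 1/100) - 26863) + I(-184) = (-177/100 - 26863) + 441 = -2686477/100 + 441 = -2642377/100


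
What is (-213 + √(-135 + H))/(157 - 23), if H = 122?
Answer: -213/134 + I*√13/134 ≈ -1.5896 + 0.026907*I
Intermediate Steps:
(-213 + √(-135 + H))/(157 - 23) = (-213 + √(-135 + 122))/(157 - 23) = (-213 + √(-13))/134 = (-213 + I*√13)/134 = -213/134 + I*√13/134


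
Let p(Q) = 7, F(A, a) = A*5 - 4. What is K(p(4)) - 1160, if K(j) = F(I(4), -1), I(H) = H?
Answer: -1144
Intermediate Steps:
F(A, a) = -4 + 5*A (F(A, a) = 5*A - 4 = -4 + 5*A)
K(j) = 16 (K(j) = -4 + 5*4 = -4 + 20 = 16)
K(p(4)) - 1160 = 16 - 1160 = -1144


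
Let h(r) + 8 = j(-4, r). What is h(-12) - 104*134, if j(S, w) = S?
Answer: -13948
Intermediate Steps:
h(r) = -12 (h(r) = -8 - 4 = -12)
h(-12) - 104*134 = -12 - 104*134 = -12 - 13936 = -13948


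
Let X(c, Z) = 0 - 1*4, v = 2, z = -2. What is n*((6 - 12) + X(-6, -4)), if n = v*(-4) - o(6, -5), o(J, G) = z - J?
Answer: 0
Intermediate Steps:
X(c, Z) = -4 (X(c, Z) = 0 - 4 = -4)
o(J, G) = -2 - J
n = 0 (n = 2*(-4) - (-2 - 1*6) = -8 - (-2 - 6) = -8 - 1*(-8) = -8 + 8 = 0)
n*((6 - 12) + X(-6, -4)) = 0*((6 - 12) - 4) = 0*(-6 - 4) = 0*(-10) = 0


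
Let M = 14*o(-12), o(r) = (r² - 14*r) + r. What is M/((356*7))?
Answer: 150/89 ≈ 1.6854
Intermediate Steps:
o(r) = r² - 13*r
M = 4200 (M = 14*(-12*(-13 - 12)) = 14*(-12*(-25)) = 14*300 = 4200)
M/((356*7)) = 4200/((356*7)) = 4200/2492 = 4200*(1/2492) = 150/89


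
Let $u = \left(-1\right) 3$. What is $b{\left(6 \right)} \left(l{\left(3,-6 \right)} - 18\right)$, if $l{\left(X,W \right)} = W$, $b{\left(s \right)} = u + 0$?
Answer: $72$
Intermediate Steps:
$u = -3$
$b{\left(s \right)} = -3$ ($b{\left(s \right)} = -3 + 0 = -3$)
$b{\left(6 \right)} \left(l{\left(3,-6 \right)} - 18\right) = - 3 \left(-6 - 18\right) = \left(-3\right) \left(-24\right) = 72$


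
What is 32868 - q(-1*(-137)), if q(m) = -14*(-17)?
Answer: 32630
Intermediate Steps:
q(m) = 238
32868 - q(-1*(-137)) = 32868 - 1*238 = 32868 - 238 = 32630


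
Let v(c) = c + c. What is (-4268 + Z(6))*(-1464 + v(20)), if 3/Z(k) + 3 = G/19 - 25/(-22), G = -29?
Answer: 8613790240/1417 ≈ 6.0789e+6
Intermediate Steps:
v(c) = 2*c
Z(k) = -1254/1417 (Z(k) = 3/(-3 + (-29/19 - 25/(-22))) = 3/(-3 + (-29*1/19 - 25*(-1/22))) = 3/(-3 + (-29/19 + 25/22)) = 3/(-3 - 163/418) = 3/(-1417/418) = 3*(-418/1417) = -1254/1417)
(-4268 + Z(6))*(-1464 + v(20)) = (-4268 - 1254/1417)*(-1464 + 2*20) = -6049010*(-1464 + 40)/1417 = -6049010/1417*(-1424) = 8613790240/1417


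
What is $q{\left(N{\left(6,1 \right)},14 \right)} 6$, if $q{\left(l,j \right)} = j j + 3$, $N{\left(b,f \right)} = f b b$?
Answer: $1194$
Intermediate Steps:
$N{\left(b,f \right)} = f b^{2}$ ($N{\left(b,f \right)} = b f b = f b^{2}$)
$q{\left(l,j \right)} = 3 + j^{2}$ ($q{\left(l,j \right)} = j^{2} + 3 = 3 + j^{2}$)
$q{\left(N{\left(6,1 \right)},14 \right)} 6 = \left(3 + 14^{2}\right) 6 = \left(3 + 196\right) 6 = 199 \cdot 6 = 1194$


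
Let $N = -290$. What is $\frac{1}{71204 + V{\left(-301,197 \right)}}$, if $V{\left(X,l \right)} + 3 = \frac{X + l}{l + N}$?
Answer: $\frac{93}{6621797} \approx 1.4045 \cdot 10^{-5}$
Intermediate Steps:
$V{\left(X,l \right)} = -3 + \frac{X + l}{-290 + l}$ ($V{\left(X,l \right)} = -3 + \frac{X + l}{l - 290} = -3 + \frac{X + l}{-290 + l}$)
$\frac{1}{71204 + V{\left(-301,197 \right)}} = \frac{1}{71204 + \frac{870 - 301 - 394}{-290 + 197}} = \frac{1}{71204 + \frac{870 - 301 - 394}{-93}} = \frac{1}{71204 - \frac{175}{93}} = \frac{1}{\frac{6621797}{93}} = \frac{93}{6621797}$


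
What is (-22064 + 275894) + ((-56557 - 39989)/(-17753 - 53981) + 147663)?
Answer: 14400397704/35867 ≈ 4.0149e+5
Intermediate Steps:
(-22064 + 275894) + ((-56557 - 39989)/(-17753 - 53981) + 147663) = 253830 + (-96546/(-71734) + 147663) = 253830 + (-96546*(-1/71734) + 147663) = 253830 + (48273/35867 + 147663) = 253830 + 5296277094/35867 = 14400397704/35867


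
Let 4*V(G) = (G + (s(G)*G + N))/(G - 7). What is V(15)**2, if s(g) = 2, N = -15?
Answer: 225/256 ≈ 0.87891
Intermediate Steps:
V(G) = (-15 + 3*G)/(4*(-7 + G)) (V(G) = ((G + (2*G - 15))/(G - 7))/4 = ((G + (-15 + 2*G))/(-7 + G))/4 = ((-15 + 3*G)/(-7 + G))/4 = (-15 + 3*G)/(4*(-7 + G)))
V(15)**2 = (3*(-5 + 15)/(4*(-7 + 15)))**2 = ((3/4)*10/8)**2 = ((3/4)*(1/8)*10)**2 = (15/16)**2 = 225/256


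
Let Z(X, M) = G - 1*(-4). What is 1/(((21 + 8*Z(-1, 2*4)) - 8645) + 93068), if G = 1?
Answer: 1/84484 ≈ 1.1837e-5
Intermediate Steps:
Z(X, M) = 5 (Z(X, M) = 1 - 1*(-4) = 1 + 4 = 5)
1/(((21 + 8*Z(-1, 2*4)) - 8645) + 93068) = 1/(((21 + 8*5) - 8645) + 93068) = 1/(((21 + 40) - 8645) + 93068) = 1/((61 - 8645) + 93068) = 1/(-8584 + 93068) = 1/84484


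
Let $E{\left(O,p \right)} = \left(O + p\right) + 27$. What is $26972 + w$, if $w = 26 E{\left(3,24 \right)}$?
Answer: $28376$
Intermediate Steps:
$E{\left(O,p \right)} = 27 + O + p$
$w = 1404$ ($w = 26 \left(27 + 3 + 24\right) = 26 \cdot 54 = 1404$)
$26972 + w = 26972 + 1404 = 28376$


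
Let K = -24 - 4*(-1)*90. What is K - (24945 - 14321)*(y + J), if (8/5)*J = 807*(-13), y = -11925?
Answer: 196351776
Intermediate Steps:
J = -52455/8 (J = 5*(807*(-13))/8 = (5/8)*(-10491) = -52455/8 ≈ -6556.9)
K = 336 (K = -24 + 4*90 = -24 + 360 = 336)
K - (24945 - 14321)*(y + J) = 336 - (24945 - 14321)*(-11925 - 52455/8) = 336 - 10624*(-147855)/8 = 336 - 1*(-196351440) = 336 + 196351440 = 196351776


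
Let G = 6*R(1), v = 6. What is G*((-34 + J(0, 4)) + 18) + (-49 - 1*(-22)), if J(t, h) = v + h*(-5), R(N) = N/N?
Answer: -207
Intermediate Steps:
R(N) = 1
J(t, h) = 6 - 5*h (J(t, h) = 6 + h*(-5) = 6 - 5*h)
G = 6 (G = 6*1 = 6)
G*((-34 + J(0, 4)) + 18) + (-49 - 1*(-22)) = 6*((-34 + (6 - 5*4)) + 18) + (-49 - 1*(-22)) = 6*((-34 + (6 - 20)) + 18) + (-49 + 22) = 6*((-34 - 14) + 18) - 27 = 6*(-48 + 18) - 27 = 6*(-30) - 27 = -180 - 27 = -207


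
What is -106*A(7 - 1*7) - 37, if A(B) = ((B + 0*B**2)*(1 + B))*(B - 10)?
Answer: -37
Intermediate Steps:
A(B) = B*(1 + B)*(-10 + B) (A(B) = ((B + 0)*(1 + B))*(-10 + B) = (B*(1 + B))*(-10 + B) = B*(1 + B)*(-10 + B))
-106*A(7 - 1*7) - 37 = -106*(7 - 1*7)*(-10 + (7 - 1*7)**2 - 9*(7 - 1*7)) - 37 = -106*(7 - 7)*(-10 + (7 - 7)**2 - 9*(7 - 7)) - 37 = -0*(-10 + 0**2 - 9*0) - 37 = -0*(-10 + 0 + 0) - 37 = -0*(-10) - 37 = -106*0 - 37 = 0 - 37 = -37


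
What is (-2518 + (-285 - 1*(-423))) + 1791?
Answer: -589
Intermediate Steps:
(-2518 + (-285 - 1*(-423))) + 1791 = (-2518 + (-285 + 423)) + 1791 = (-2518 + 138) + 1791 = -2380 + 1791 = -589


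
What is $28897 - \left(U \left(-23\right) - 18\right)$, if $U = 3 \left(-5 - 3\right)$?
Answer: $28363$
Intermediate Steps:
$U = -24$ ($U = 3 \left(-8\right) = -24$)
$28897 - \left(U \left(-23\right) - 18\right) = 28897 - \left(\left(-24\right) \left(-23\right) - 18\right) = 28897 - \left(552 - 18\right) = 28897 - 534 = 28363$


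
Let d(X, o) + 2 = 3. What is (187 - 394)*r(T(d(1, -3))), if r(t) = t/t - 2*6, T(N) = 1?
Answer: 2277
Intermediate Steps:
d(X, o) = 1 (d(X, o) = -2 + 3 = 1)
r(t) = -11 (r(t) = 1 - 12 = -11)
(187 - 394)*r(T(d(1, -3))) = (187 - 394)*(-11) = -207*(-11) = 2277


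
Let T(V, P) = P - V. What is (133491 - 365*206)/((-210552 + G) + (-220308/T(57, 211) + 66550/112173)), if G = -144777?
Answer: -45778586511/280131073991 ≈ -0.16342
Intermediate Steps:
(133491 - 365*206)/((-210552 + G) + (-220308/T(57, 211) + 66550/112173)) = (133491 - 365*206)/((-210552 - 144777) + (-220308/(211 - 1*57) + 66550/112173)) = (133491 - 75190)/(-355329 + (-220308/(211 - 57) + 66550*(1/112173))) = 58301/(-355329 + (-220308/154 + 66550/112173)) = 58301/(-355329 + (-220308*1/154 + 66550/112173)) = 58301/(-355329 + (-10014/7 + 66550/112173)) = 58301/(-355329 - 1122834572/785211) = 58301/(-280131073991/785211) = 58301*(-785211/280131073991) = -45778586511/280131073991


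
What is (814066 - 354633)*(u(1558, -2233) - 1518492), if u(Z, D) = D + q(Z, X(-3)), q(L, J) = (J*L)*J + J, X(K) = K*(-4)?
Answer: -595591023313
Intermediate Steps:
X(K) = -4*K
q(L, J) = J + L*J² (q(L, J) = L*J² + J = J + L*J²)
u(Z, D) = 12 + D + 144*Z (u(Z, D) = D + (-4*(-3))*(1 + (-4*(-3))*Z) = D + 12*(1 + 12*Z) = D + (12 + 144*Z) = 12 + D + 144*Z)
(814066 - 354633)*(u(1558, -2233) - 1518492) = (814066 - 354633)*((12 - 2233 + 144*1558) - 1518492) = 459433*((12 - 2233 + 224352) - 1518492) = 459433*(222131 - 1518492) = 459433*(-1296361) = -595591023313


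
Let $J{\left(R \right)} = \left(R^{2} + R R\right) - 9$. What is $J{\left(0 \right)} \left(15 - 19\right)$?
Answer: $36$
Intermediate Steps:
$J{\left(R \right)} = -9 + 2 R^{2}$ ($J{\left(R \right)} = \left(R^{2} + R^{2}\right) - 9 = 2 R^{2} - 9 = -9 + 2 R^{2}$)
$J{\left(0 \right)} \left(15 - 19\right) = \left(-9 + 2 \cdot 0^{2}\right) \left(15 - 19\right) = \left(-9 + 2 \cdot 0\right) \left(-4\right) = \left(-9 + 0\right) \left(-4\right) = \left(-9\right) \left(-4\right) = 36$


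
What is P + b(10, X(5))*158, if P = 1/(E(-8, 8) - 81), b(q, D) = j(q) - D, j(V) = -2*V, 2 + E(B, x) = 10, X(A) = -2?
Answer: -207613/73 ≈ -2844.0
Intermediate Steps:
E(B, x) = 8 (E(B, x) = -2 + 10 = 8)
b(q, D) = -D - 2*q (b(q, D) = -2*q - D = -D - 2*q)
P = -1/73 (P = 1/(8 - 81) = 1/(-73) = -1/73 ≈ -0.013699)
P + b(10, X(5))*158 = -1/73 + (-1*(-2) - 2*10)*158 = -1/73 + (2 - 20)*158 = -1/73 - 18*158 = -1/73 - 2844 = -207613/73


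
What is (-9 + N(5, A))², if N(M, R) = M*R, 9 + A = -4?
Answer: 5476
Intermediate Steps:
A = -13 (A = -9 - 4 = -13)
(-9 + N(5, A))² = (-9 + 5*(-13))² = (-9 - 65)² = (-74)² = 5476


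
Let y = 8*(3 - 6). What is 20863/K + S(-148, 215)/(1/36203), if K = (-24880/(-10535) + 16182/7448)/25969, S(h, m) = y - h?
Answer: 12859664910416/103727 ≈ 1.2398e+8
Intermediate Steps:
y = -24 (y = 8*(-3) = -24)
S(h, m) = -24 - h
K = 103727/594066844 (K = (-24880*(-1/10535) + 16182*(1/7448))*(1/25969) = (4976/2107 + 8091/3724)*(1/25969) = (103727/22876)*(1/25969) = 103727/594066844 ≈ 0.00017460)
20863/K + S(-148, 215)/(1/36203) = 20863/(103727/594066844) + (-24 - 1*(-148))/(1/36203) = 20863*(594066844/103727) + (-24 + 148)/(1/36203) = 12394016566372/103727 + 124*36203 = 12394016566372/103727 + 4489172 = 12859664910416/103727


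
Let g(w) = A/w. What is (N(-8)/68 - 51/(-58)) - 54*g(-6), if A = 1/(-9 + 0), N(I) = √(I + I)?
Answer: -7/58 + I/17 ≈ -0.12069 + 0.058824*I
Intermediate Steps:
N(I) = √2*√I (N(I) = √(2*I) = √2*√I)
A = -⅑ (A = 1/(-9) = -⅑ ≈ -0.11111)
g(w) = -1/(9*w)
(N(-8)/68 - 51/(-58)) - 54*g(-6) = ((√2*√(-8))/68 - 51/(-58)) - (-6)/(-6) = ((√2*(2*I*√2))*(1/68) - 51*(-1/58)) - (-6)*(-1)/6 = ((4*I)*(1/68) + 51/58) - 54*1/54 = (I/17 + 51/58) - 1 = (51/58 + I/17) - 1 = -7/58 + I/17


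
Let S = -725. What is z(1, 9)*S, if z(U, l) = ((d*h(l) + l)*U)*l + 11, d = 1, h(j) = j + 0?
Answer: -125425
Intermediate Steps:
h(j) = j
z(U, l) = 11 + 2*U*l² (z(U, l) = ((1*l + l)*U)*l + 11 = ((l + l)*U)*l + 11 = ((2*l)*U)*l + 11 = (2*U*l)*l + 11 = 2*U*l² + 11 = 11 + 2*U*l²)
z(1, 9)*S = (11 + 2*1*9²)*(-725) = (11 + 2*1*81)*(-725) = (11 + 162)*(-725) = 173*(-725) = -125425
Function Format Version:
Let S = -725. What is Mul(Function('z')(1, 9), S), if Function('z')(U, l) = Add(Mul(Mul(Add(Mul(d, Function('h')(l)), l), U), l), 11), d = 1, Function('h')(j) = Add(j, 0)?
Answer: -125425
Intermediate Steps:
Function('h')(j) = j
Function('z')(U, l) = Add(11, Mul(2, U, Pow(l, 2))) (Function('z')(U, l) = Add(Mul(Mul(Add(Mul(1, l), l), U), l), 11) = Add(Mul(Mul(Add(l, l), U), l), 11) = Add(Mul(Mul(Mul(2, l), U), l), 11) = Add(Mul(Mul(2, U, l), l), 11) = Add(Mul(2, U, Pow(l, 2)), 11) = Add(11, Mul(2, U, Pow(l, 2))))
Mul(Function('z')(1, 9), S) = Mul(Add(11, Mul(2, 1, Pow(9, 2))), -725) = Mul(Add(11, Mul(2, 1, 81)), -725) = Mul(Add(11, 162), -725) = Mul(173, -725) = -125425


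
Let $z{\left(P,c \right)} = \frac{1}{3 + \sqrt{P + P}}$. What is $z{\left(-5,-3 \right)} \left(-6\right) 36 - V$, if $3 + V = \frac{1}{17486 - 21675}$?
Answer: $- \frac{2475680}{79591} + \frac{216 i \sqrt{10}}{19} \approx -31.105 + 35.95 i$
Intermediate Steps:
$z{\left(P,c \right)} = \frac{1}{3 + \sqrt{2} \sqrt{P}}$ ($z{\left(P,c \right)} = \frac{1}{3 + \sqrt{2 P}} = \frac{1}{3 + \sqrt{2} \sqrt{P}}$)
$V = - \frac{12568}{4189}$ ($V = -3 + \frac{1}{17486 - 21675} = -3 + \frac{1}{-4189} = -3 - \frac{1}{4189} = - \frac{12568}{4189} \approx -3.0002$)
$z{\left(-5,-3 \right)} \left(-6\right) 36 - V = \frac{1}{3 + \sqrt{2} \sqrt{-5}} \left(-6\right) 36 - - \frac{12568}{4189} = \frac{1}{3 + \sqrt{2} i \sqrt{5}} \left(-6\right) 36 + \frac{12568}{4189} = \frac{1}{3 + i \sqrt{10}} \left(-6\right) 36 + \frac{12568}{4189} = - \frac{6}{3 + i \sqrt{10}} \cdot 36 + \frac{12568}{4189} = - \frac{216}{3 + i \sqrt{10}} + \frac{12568}{4189} = \frac{12568}{4189} - \frac{216}{3 + i \sqrt{10}}$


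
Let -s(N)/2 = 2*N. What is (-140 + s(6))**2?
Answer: 26896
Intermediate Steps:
s(N) = -4*N
(-140 + s(6))**2 = (-140 - 4*6)**2 = (-140 - 24)**2 = (-164)**2 = 26896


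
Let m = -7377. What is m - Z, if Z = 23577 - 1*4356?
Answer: -26598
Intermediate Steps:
Z = 19221 (Z = 23577 - 4356 = 19221)
m - Z = -7377 - 1*19221 = -7377 - 19221 = -26598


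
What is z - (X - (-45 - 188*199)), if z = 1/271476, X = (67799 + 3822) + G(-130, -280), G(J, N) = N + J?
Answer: -29500753967/271476 ≈ -1.0867e+5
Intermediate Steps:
G(J, N) = J + N
X = 71211 (X = (67799 + 3822) + (-130 - 280) = 71621 - 410 = 71211)
z = 1/271476 ≈ 3.6836e-6
z - (X - (-45 - 188*199)) = 1/271476 - (71211 - (-45 - 188*199)) = 1/271476 - (71211 - (-45 - 37412)) = 1/271476 - (71211 - 1*(-37457)) = 1/271476 - (71211 + 37457) = 1/271476 - 1*108668 = 1/271476 - 108668 = -29500753967/271476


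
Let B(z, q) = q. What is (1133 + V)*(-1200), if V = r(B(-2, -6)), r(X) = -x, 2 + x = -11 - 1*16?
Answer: -1394400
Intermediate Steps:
x = -29 (x = -2 + (-11 - 1*16) = -2 + (-11 - 16) = -2 - 27 = -29)
r(X) = 29 (r(X) = -1*(-29) = 29)
V = 29
(1133 + V)*(-1200) = (1133 + 29)*(-1200) = 1162*(-1200) = -1394400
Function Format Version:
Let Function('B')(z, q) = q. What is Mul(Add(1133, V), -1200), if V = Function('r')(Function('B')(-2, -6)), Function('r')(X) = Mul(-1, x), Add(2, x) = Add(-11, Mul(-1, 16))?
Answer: -1394400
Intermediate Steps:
x = -29 (x = Add(-2, Add(-11, Mul(-1, 16))) = Add(-2, Add(-11, -16)) = Add(-2, -27) = -29)
Function('r')(X) = 29 (Function('r')(X) = Mul(-1, -29) = 29)
V = 29
Mul(Add(1133, V), -1200) = Mul(Add(1133, 29), -1200) = Mul(1162, -1200) = -1394400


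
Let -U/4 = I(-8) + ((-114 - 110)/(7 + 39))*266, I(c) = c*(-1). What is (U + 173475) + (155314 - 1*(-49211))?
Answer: 8812432/23 ≈ 3.8315e+5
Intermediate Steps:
I(c) = -c
U = 118432/23 (U = -4*(-1*(-8) + ((-114 - 110)/(7 + 39))*266) = -4*(8 - 224/46*266) = -4*(8 - 224*1/46*266) = -4*(8 - 112/23*266) = -4*(8 - 29792/23) = -4*(-29608/23) = 118432/23 ≈ 5149.2)
(U + 173475) + (155314 - 1*(-49211)) = (118432/23 + 173475) + (155314 - 1*(-49211)) = 4108357/23 + (155314 + 49211) = 4108357/23 + 204525 = 8812432/23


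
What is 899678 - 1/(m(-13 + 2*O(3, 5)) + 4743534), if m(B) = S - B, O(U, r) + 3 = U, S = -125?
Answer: 4267552418115/4743422 ≈ 8.9968e+5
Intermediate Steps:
O(U, r) = -3 + U
m(B) = -125 - B
899678 - 1/(m(-13 + 2*O(3, 5)) + 4743534) = 899678 - 1/((-125 - (-13 + 2*(-3 + 3))) + 4743534) = 899678 - 1/((-125 - (-13 + 2*0)) + 4743534) = 899678 - 1/((-125 - (-13 + 0)) + 4743534) = 899678 - 1/((-125 - 1*(-13)) + 4743534) = 899678 - 1/((-125 + 13) + 4743534) = 899678 - 1/(-112 + 4743534) = 899678 - 1/4743422 = 4267552418115/4743422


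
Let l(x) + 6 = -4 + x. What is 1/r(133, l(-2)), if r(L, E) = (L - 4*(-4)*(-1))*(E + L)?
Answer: 1/14157 ≈ 7.0636e-5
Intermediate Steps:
l(x) = -10 + x (l(x) = -6 + (-4 + x) = -10 + x)
r(L, E) = (-16 + L)*(E + L) (r(L, E) = (L + 16*(-1))*(E + L) = (L - 16)*(E + L) = (-16 + L)*(E + L))
1/r(133, l(-2)) = 1/(133² - 16*(-10 - 2) - 16*133 + (-10 - 2)*133) = 1/(17689 - 16*(-12) - 2128 - 12*133) = 1/(17689 + 192 - 2128 - 1596) = 1/14157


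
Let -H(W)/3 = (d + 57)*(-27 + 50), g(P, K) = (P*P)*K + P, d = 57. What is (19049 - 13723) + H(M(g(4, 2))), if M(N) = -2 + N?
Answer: -2540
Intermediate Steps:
g(P, K) = P + K*P**2 (g(P, K) = P**2*K + P = K*P**2 + P = P + K*P**2)
H(W) = -7866 (H(W) = -3*(57 + 57)*(-27 + 50) = -342*23 = -3*2622 = -7866)
(19049 - 13723) + H(M(g(4, 2))) = (19049 - 13723) - 7866 = 5326 - 7866 = -2540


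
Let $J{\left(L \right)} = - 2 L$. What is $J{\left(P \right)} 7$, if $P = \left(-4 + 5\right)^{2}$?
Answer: $-14$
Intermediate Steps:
$P = 1$ ($P = 1^{2} = 1$)
$J{\left(P \right)} 7 = \left(-2\right) 1 \cdot 7 = \left(-2\right) 7 = -14$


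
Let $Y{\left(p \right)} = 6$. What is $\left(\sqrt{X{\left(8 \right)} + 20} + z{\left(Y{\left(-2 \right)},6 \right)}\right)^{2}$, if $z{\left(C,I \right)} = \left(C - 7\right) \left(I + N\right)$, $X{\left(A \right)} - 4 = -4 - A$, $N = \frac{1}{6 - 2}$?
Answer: $\frac{817}{16} - 25 \sqrt{3} \approx 7.7612$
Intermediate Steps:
$N = \frac{1}{4} \approx 0.25$
$X{\left(A \right)} = - A$ ($X{\left(A \right)} = 4 - \left(4 + A\right) = - A$)
$z{\left(C,I \right)} = \left(-7 + C\right) \left(\frac{1}{4} + I\right)$ ($z{\left(C,I \right)} = \left(C - 7\right) \left(I + \frac{1}{4}\right) = \left(-7 + C\right) \left(\frac{1}{4} + I\right)$)
$\left(\sqrt{X{\left(8 \right)} + 20} + z{\left(Y{\left(-2 \right)},6 \right)}\right)^{2} = \left(\sqrt{\left(-1\right) 8 + 20} + \left(- \frac{7}{4} - 42 + \frac{1}{4} \cdot 6 + 6 \cdot 6\right)\right)^{2} = \left(\sqrt{-8 + 20} + \left(- \frac{7}{4} - 42 + \frac{3}{2} + 36\right)\right)^{2} = \left(\sqrt{12} - \frac{25}{4}\right)^{2} = \left(2 \sqrt{3} - \frac{25}{4}\right)^{2} = \left(- \frac{25}{4} + 2 \sqrt{3}\right)^{2}$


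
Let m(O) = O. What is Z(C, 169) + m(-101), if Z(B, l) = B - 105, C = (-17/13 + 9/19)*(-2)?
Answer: -50470/247 ≈ -204.33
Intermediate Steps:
C = 412/247 (C = (-17*1/13 + 9*(1/19))*(-2) = (-17/13 + 9/19)*(-2) = -206/247*(-2) = 412/247 ≈ 1.6680)
Z(B, l) = -105 + B
Z(C, 169) + m(-101) = (-105 + 412/247) - 101 = -25523/247 - 101 = -50470/247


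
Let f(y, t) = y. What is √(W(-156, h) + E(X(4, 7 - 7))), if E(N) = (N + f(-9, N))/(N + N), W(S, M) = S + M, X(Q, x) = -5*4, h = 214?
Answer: 9*√290/20 ≈ 7.6632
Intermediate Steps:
X(Q, x) = -20
W(S, M) = M + S
E(N) = (-9 + N)/(2*N) (E(N) = (N - 9)/(N + N) = (-9 + N)/((2*N)) = (-9 + N)*(1/(2*N)) = (-9 + N)/(2*N))
√(W(-156, h) + E(X(4, 7 - 7))) = √((214 - 156) + (½)*(-9 - 20)/(-20)) = √(58 + (½)*(-1/20)*(-29)) = √(58 + 29/40) = √(2349/40) = 9*√290/20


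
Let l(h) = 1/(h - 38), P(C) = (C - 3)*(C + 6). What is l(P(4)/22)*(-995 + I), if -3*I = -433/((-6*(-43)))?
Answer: 8466667/319662 ≈ 26.486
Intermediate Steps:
P(C) = (-3 + C)*(6 + C)
l(h) = 1/(-38 + h)
I = 433/774 (I = -(-433)/(3*((-6*(-43)))) = -(-433)/(3*258) = -1/3*(-433/258) = 433/774 ≈ 0.55943)
l(P(4)/22)*(-995 + I) = (-995 + 433/774)/(-38 + (-18 + 4**2 + 3*4)/22) = -769697/774/(-38 + (-18 + 16 + 12)*(1/22)) = -769697/774/(-38 + 10*(1/22)) = -769697/774/(-38 + 5/11) = -769697/774/(-413/11) = -11/413*(-769697/774) = 8466667/319662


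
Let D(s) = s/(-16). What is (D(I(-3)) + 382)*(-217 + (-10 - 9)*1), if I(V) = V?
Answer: -360785/4 ≈ -90196.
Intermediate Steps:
D(s) = -s/16 (D(s) = s*(-1/16) = -s/16)
(D(I(-3)) + 382)*(-217 + (-10 - 9)*1) = (-1/16*(-3) + 382)*(-217 + (-10 - 9)*1) = (3/16 + 382)*(-217 - 19*1) = 6115*(-217 - 19)/16 = (6115/16)*(-236) = -360785/4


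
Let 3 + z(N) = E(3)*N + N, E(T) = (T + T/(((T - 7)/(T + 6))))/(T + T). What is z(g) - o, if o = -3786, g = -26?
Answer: 15093/4 ≈ 3773.3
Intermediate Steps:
E(T) = (T + T*(6 + T)/(-7 + T))/(2*T) (E(T) = (T + T/(((-7 + T)/(6 + T))))/((2*T)) = (T + T/(((-7 + T)/(6 + T))))*(1/(2*T)) = (T + T*((6 + T)/(-7 + T)))*(1/(2*T)) = (T + T*(6 + T)/(-7 + T))*(1/(2*T)) = (T + T*(6 + T)/(-7 + T))/(2*T))
z(N) = -3 + 3*N/8 (z(N) = -3 + (((-½ + 3)/(-7 + 3))*N + N) = -3 + (((5/2)/(-4))*N + N) = -3 + ((-¼*5/2)*N + N) = -3 + (-5*N/8 + N) = -3 + 3*N/8)
z(g) - o = (-3 + (3/8)*(-26)) - 1*(-3786) = (-3 - 39/4) + 3786 = -51/4 + 3786 = 15093/4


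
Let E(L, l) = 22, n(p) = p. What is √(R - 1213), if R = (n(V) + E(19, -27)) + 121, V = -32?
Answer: I*√1102 ≈ 33.196*I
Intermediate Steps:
R = 111 (R = (-32 + 22) + 121 = -10 + 121 = 111)
√(R - 1213) = √(111 - 1213) = √(-1102) = I*√1102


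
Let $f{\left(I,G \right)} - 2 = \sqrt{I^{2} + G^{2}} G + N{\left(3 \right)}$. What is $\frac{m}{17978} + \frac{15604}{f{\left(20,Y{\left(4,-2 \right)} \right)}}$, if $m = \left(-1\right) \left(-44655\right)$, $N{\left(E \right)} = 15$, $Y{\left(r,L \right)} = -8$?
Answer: $- \frac{3455818519}{528679046} - \frac{499328 \sqrt{29}}{29407} \approx -97.976$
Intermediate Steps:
$m = 44655$
$f{\left(I,G \right)} = 17 + G \sqrt{G^{2} + I^{2}}$ ($f{\left(I,G \right)} = 2 + \left(\sqrt{I^{2} + G^{2}} G + 15\right) = 2 + \left(\sqrt{G^{2} + I^{2}} G + 15\right) = 2 + \left(G \sqrt{G^{2} + I^{2}} + 15\right) = 2 + \left(15 + G \sqrt{G^{2} + I^{2}}\right) = 17 + G \sqrt{G^{2} + I^{2}}$)
$\frac{m}{17978} + \frac{15604}{f{\left(20,Y{\left(4,-2 \right)} \right)}} = \frac{44655}{17978} + \frac{15604}{17 - 8 \sqrt{\left(-8\right)^{2} + 20^{2}}} = 44655 \cdot \frac{1}{17978} + \frac{15604}{17 - 8 \sqrt{64 + 400}} = \frac{44655}{17978} + \frac{15604}{17 - 8 \sqrt{464}} = \frac{44655}{17978} + \frac{15604}{17 - 8 \cdot 4 \sqrt{29}} = \frac{44655}{17978} + \frac{15604}{17 - 32 \sqrt{29}}$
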